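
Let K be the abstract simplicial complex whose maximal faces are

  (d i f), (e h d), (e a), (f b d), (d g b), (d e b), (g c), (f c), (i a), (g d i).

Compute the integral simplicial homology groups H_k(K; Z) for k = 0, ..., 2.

Take the total order a < b < c < d < e < f < g < h < i on the vertex set. Then K (dimension 2) consists of the simplices:

  0-simplices (9): a, b, c, d, e, f, g, h, i
  1-simplices (16): ae, ai, bd, be, bf, bg, cf, cg, de, df, dg, dh, di, eh, fi, gi
  2-simplices (6): bde, bdf, bdg, deh, dfi, dgi

giving chain groups C_0 ≅ Z^9, C_1 ≅ Z^16, C_2 ≅ Z^6.

∂_1: C_1 → C_0 maps an edge to its endpoints' difference, ∂[p,q] = q − p.
This gives a 9×16 integer matrix of rank 8; reducing to Smith normal form yields diagonal entries (1,1,1,1,1,1,1,1).

Boundary ∂_2: C_2 → C_1 maps a triangle to the signed sum of its edges. For instance
  ∂dfi = fi − di + df,
  ∂bde = de − be + bd.
The 16×6 boundary matrix has rank 6 and Smith normal form diag(1,1,1,1,1,1).

Reading off H_k = ker ∂_k / im ∂_{k+1}:

  H_0: rank C_0 − rank ∂_1 = 9 − 8 = 1, and the invariant factors of ∂_1 are all 1, so H_0 ≅ Z.
  H_1: rank ker ∂_1 − rank ∂_2 = (16 − 8) − 6 = 2, and the invariant factors of ∂_2 are all 1, so H_1 ≅ Z^2.
  H_2: rank ker ∂_2 − rank ∂_3 = (6 − 6) − 0 = 0, and there is no ∂_3, so H_2 ≅ 0.

As a check, the Euler characteristic is 9 − 16 + 6 = -1, which agrees with 1 − 2 + 0 = -1.

H_0 = Z,  H_1 = Z^2,  H_2 = 0.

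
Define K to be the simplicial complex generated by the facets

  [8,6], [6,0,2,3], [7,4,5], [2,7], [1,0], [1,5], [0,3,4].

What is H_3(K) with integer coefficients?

K has 9 vertices, 15 edges, 6 triangles, 1 3-simplex.
rank ∂_3 = 1, rank ∂_4 = 0 ⇒ b_3 = 1 − 1 − 0 = 0. So H_3 = 0.

H_3 = 0.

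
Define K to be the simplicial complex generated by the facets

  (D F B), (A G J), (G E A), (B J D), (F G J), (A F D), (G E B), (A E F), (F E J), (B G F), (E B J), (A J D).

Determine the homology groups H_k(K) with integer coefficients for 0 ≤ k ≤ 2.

We work with the vertex ordering A < B < D < E < F < G < J. The simplices of K, each written with vertices in increasing order, are:

  0-simplices (7): A, B, D, E, F, G, J
  1-simplices (18): AD, AE, AF, AG, AJ, BD, BE, BF, BG, BJ, DF, DJ, EF, EG, EJ, FG, FJ, GJ
  2-simplices (12): ADF, ADJ, AEF, AEG, AGJ, BDF, BDJ, BEG, BEJ, BFG, EFJ, FGJ

so the chain groups are C_0 ≅ Z^7, C_1 ≅ Z^18, C_2 ≅ Z^12.

The boundary map ∂_1: C_1 → C_0 is given by ∂[p,q] = [q] − [p]. For instance
  ∂DF = F − D.
The 7×18 boundary matrix has rank 6 and Smith normal form diag(1,1,1,1,1,1).

The boundary map ∂_2: C_2 → C_1 acts by ∂[p,q,r] = [q,r] − [p,r] + [p,q]. For instance
  ∂ADF = DF − AF + AD,
  ∂AEF = EF − AF + AE.
As a 18×12 matrix over Z this has rank 12, with invariant factors (1,1,1,1,1,1,1,1,1,1,1,2).

Computing H_k = (kernel of ∂_k) / (image of ∂_{k+1}):

  H_0: rank C_0 − rank ∂_1 = 7 − 6 = 1, and the invariant factors of ∂_1 are all 1, so H_0 ≅ Z.
  H_1: rank ker ∂_1 − rank ∂_2 = (18 − 6) − 12 = 0, and ∂_2 has invariant factor 2 > 1, so H_1 ≅ Z_2.
  H_2: rank ker ∂_2 − rank ∂_3 = (12 − 12) − 0 = 0, and there is no ∂_3, so H_2 ≅ 0.

As a check, the Euler characteristic is 7 − 18 + 12 = 1, which agrees with 1 − 0 + 0 = 1.

H_0 = Z,  H_1 = Z_2,  H_2 = 0.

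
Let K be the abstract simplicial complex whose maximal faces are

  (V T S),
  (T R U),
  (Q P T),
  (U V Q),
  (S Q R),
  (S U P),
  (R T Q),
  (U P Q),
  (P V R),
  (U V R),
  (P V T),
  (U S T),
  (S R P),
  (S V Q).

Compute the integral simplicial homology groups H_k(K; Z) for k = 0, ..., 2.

H_0 = Z,  H_1 = Z^2,  H_2 = Z.

We work with the vertex ordering P < Q < R < S < T < U < V. The simplices of K, each written with vertices in increasing order, are:

  0-simplices (7): P, Q, R, S, T, U, V
  1-simplices (21): PQ, PR, PS, PT, PU, PV, QR, QS, QT, QU, QV, RS, RT, RU, RV, ST, SU, SV, TU, TV, UV
  2-simplices (14): PQT, PQU, PRS, PRV, PSU, PTV, QRS, QRT, QSV, QUV, RTU, RUV, STU, STV

Hence C_0 ≅ Z^7, C_1 ≅ Z^21, C_2 ≅ Z^14.

The boundary map ∂_1: C_1 → C_0 is given by ∂[p,q] = [q] − [p]. For instance
  ∂QU = U − Q.
This gives a 7×21 integer matrix of rank 6; reducing to Smith normal form yields diagonal entries (1,1,1,1,1,1).

Boundary ∂_2: C_2 → C_1 maps a triangle to the signed sum of its edges. For instance
  ∂RUV = UV − RV + RU,
  ∂QUV = UV − QV + QU.
As a 21×14 matrix over Z this has rank 13, with invariant factors (1,1,1,1,1,1,1,1,1,1,1,1,1).

Computing H_k = (kernel of ∂_k) / (image of ∂_{k+1}):

  H_0: rank C_0 − rank ∂_1 = 7 − 6 = 1, and the invariant factors of ∂_1 are all 1, so H_0 ≅ Z.
  H_1: rank ker ∂_1 − rank ∂_2 = (21 − 6) − 13 = 2, and the invariant factors of ∂_2 are all 1, so H_1 ≅ Z^2.
  H_2: rank ker ∂_2 − rank ∂_3 = (14 − 13) − 0 = 1, and there is no ∂_3, so H_2 ≅ Z.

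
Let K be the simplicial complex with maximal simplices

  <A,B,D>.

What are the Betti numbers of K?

We work with the vertex ordering A < B < D. The simplices of K, each written with vertices in increasing order, are:

  0-simplices (3): A, B, D
  1-simplices (3): AB, AD, BD
  2-simplices (1): ABD

giving chain groups C_0 ≅ Z^3, C_1 ≅ Z^3, C_2 ≅ Z^1.

∂_1: C_1 → C_0 sends each edge [p,q] (with p < q) to q − p. For instance
  ∂AB = B − A.
This gives a 3×3 integer matrix of rank 2; reducing to Smith normal form yields diagonal entries (1,1).

∂_2: C_2 → C_1 maps a triangle to the signed sum of its edges. For instance
  ∂ABD = BD − AD + AB.
The 3×1 boundary matrix has rank 1 and Smith normal form diag(1).

From H_k ≅ ker(∂_k) / im(∂_{k+1}) we obtain:

  H_0: rank C_0 − rank ∂_1 = 3 − 2 = 1, and the invariant factors of ∂_1 are all 1, so H_0 ≅ Z.
  H_1: rank ker ∂_1 − rank ∂_2 = (3 − 2) − 1 = 0, and the invariant factors of ∂_2 are all 1, so H_1 ≅ 0.
  H_2: rank ker ∂_2 − rank ∂_3 = (1 − 1) − 0 = 0, and there is no ∂_3, so H_2 ≅ 0.

(K is a triangulation of the 2-simplex.)

Hence the Betti numbers are b_0 = 1, b_1 = 0, b_2 = 0.

b_0 = 1, b_1 = 0, b_2 = 0.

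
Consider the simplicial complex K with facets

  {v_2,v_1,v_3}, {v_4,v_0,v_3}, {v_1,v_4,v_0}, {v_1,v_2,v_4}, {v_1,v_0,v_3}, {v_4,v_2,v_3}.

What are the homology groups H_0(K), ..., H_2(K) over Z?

H_0 ≅ Z,  H_1 = 0,  H_2 ≅ Z.

Take the total order v_0 < v_1 < v_2 < v_3 < v_4 on the vertex set. Then K (dimension 2) consists of the simplices:

  0-simplices (5): [v_0], [v_1], [v_2], [v_3], [v_4]
  1-simplices (9): [v_0,v_1], [v_0,v_3], [v_0,v_4], [v_1,v_2], [v_1,v_3], [v_1,v_4], [v_2,v_3], [v_2,v_4], [v_3,v_4]
  2-simplices (6): [v_0,v_1,v_3], [v_0,v_1,v_4], [v_0,v_3,v_4], [v_1,v_2,v_3], [v_1,v_2,v_4], [v_2,v_3,v_4]

so the chain groups are C_0 ≅ Z^5, C_1 ≅ Z^9, C_2 ≅ Z^6.

The boundary map ∂_1: C_1 → C_0 is given by ∂[p,q] = [q] − [p]. For instance
  ∂[v_0,v_4] = [v_4] − [v_0].
The resulting 5×9 matrix has rank 4, and its Smith normal form has invariant factors (1,1,1,1).

The boundary map ∂_2: C_2 → C_1 maps a triangle to the signed sum of its edges. For instance
  ∂[v_1,v_2,v_3] = [v_2,v_3] − [v_1,v_3] + [v_1,v_2],
  ∂[v_0,v_1,v_4] = [v_1,v_4] − [v_0,v_4] + [v_0,v_1].
This gives a 9×6 integer matrix of rank 5; reducing to Smith normal form yields diagonal entries (1,1,1,1,1).

From H_k ≅ ker(∂_k) / im(∂_{k+1}) we obtain:

  H_0: rank C_0 − rank ∂_1 = 5 − 4 = 1, and the invariant factors of ∂_1 are all 1, so H_0 ≅ Z.
  H_1: rank ker ∂_1 − rank ∂_2 = (9 − 4) − 5 = 0, and the invariant factors of ∂_2 are all 1, so H_1 ≅ 0.
  H_2: rank ker ∂_2 − rank ∂_3 = (6 − 5) − 0 = 1, and there is no ∂_3, so H_2 ≅ Z.

(K is a triangulation of the 2-sphere S^2.)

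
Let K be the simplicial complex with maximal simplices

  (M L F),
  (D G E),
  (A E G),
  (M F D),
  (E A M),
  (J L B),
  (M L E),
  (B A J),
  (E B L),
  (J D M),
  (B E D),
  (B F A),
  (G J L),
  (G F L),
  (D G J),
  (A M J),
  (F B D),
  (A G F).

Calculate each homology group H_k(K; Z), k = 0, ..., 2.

We work with the vertex ordering A < B < D < E < F < G < J < L < M. The simplices of K, each written with vertices in increasing order, are:

  0-simplices (9): A, B, D, E, F, G, J, L, M
  1-simplices (27): AB, AE, AF, AG, AJ, AM, BD, BE, BF, BJ, BL, DE, DF, DG, DJ, DM, EG, EL, EM, FG, FL, FM, GJ, GL, JL, JM, LM
  2-simplices (18): ABF, ABJ, AEG, AEM, AFG, AJM, BDE, BDF, BEL, BJL, DEG, DFM, DGJ, DJM, ELM, FGL, FLM, GJL

so the chain groups are C_0 ≅ Z^9, C_1 ≅ Z^27, C_2 ≅ Z^18.

Boundary ∂_1: C_1 → C_0 is given by ∂[p,q] = [q] − [p]. For instance
  ∂DM = M − D.
This gives a 9×27 integer matrix of rank 8; reducing to Smith normal form yields diagonal entries (1,1,1,1,1,1,1,1).

Boundary ∂_2: C_2 → C_1 acts by ∂[p,q,r] = [q,r] − [p,r] + [p,q]. For instance
  ∂FGL = GL − FL + FG,
  ∂ELM = LM − EM + EL.
As a 27×18 matrix over Z this has rank 17, with invariant factors (1,1,1,1,1,1,1,1,1,1,1,1,1,1,1,1,1).

Computing H_k = (kernel of ∂_k) / (image of ∂_{k+1}):

  H_0: rank C_0 − rank ∂_1 = 9 − 8 = 1, and the invariant factors of ∂_1 are all 1, so H_0 = Z.
  H_1: rank ker ∂_1 − rank ∂_2 = (27 − 8) − 17 = 2, and the invariant factors of ∂_2 are all 1, so H_1 = Z^2.
  H_2: rank ker ∂_2 − rank ∂_3 = (18 − 17) − 0 = 1, and there is no ∂_3, so H_2 = Z.

As a check, the Euler characteristic is 9 − 27 + 18 = 0, which agrees with 1 − 2 + 1 = 0.

H_0 ≅ Z,  H_1 ≅ Z^2,  H_2 ≅ Z.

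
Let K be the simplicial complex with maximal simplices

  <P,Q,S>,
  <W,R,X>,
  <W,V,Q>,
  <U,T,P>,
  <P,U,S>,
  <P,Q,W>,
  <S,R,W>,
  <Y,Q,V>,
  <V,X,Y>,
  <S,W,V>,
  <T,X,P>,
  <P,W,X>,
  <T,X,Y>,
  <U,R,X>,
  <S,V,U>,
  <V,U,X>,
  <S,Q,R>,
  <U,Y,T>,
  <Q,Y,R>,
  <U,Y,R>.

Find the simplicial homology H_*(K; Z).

K has 10 vertices, 30 edges, 20 triangles.
rank ∂_0 = 0, rank ∂_1 = 9 ⇒ b_0 = 10 − 0 − 9 = 1; all invariant factors of ∂_1 are 1 so no torsion. So H_0 = Z.
rank ∂_1 = 9, rank ∂_2 = 20 ⇒ b_1 = 30 − 9 − 20 = 1; ∂_2 has invariant factor(s) [2] giving torsion. So H_1 = Z ⊕ Z/2Z.
rank ∂_2 = 20, rank ∂_3 = 0 ⇒ b_2 = 20 − 20 − 0 = 0. So H_2 = 0.

H_0 ≅ Z,  H_1 ≅ Z ⊕ Z/2Z,  H_2 = 0.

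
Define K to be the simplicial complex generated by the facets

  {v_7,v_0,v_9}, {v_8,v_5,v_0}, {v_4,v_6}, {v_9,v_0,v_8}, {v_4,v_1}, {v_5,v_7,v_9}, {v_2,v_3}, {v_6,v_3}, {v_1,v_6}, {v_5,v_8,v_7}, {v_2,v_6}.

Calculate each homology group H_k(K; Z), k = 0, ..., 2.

We work with the vertex ordering v_0 < v_1 < v_2 < v_3 < v_4 < v_5 < v_6 < v_7 < v_8 < v_9. The simplices of K, each written with vertices in increasing order, are:

  0-simplices (10): [v_0], [v_1], [v_2], [v_3], [v_4], [v_5], [v_6], [v_7], [v_8], [v_9]
  1-simplices (16): (16 of them)
  2-simplices (5): [v_0,v_5,v_8], [v_0,v_7,v_9], [v_0,v_8,v_9], [v_5,v_7,v_8], [v_5,v_7,v_9]

so the chain groups are C_0 ≅ Z^10, C_1 ≅ Z^16, C_2 ≅ Z^5.

The boundary map ∂_1: C_1 → C_0 is given by ∂[p,q] = [q] − [p]. For instance
  ∂[v_0,v_9] = [v_9] − [v_0].
This gives a 10×16 integer matrix of rank 8; reducing to Smith normal form yields diagonal entries (1,1,1,1,1,1,1,1).

Boundary ∂_2: C_2 → C_1 acts by ∂[p,q,r] = [q,r] − [p,r] + [p,q]. For instance
  ∂[v_0,v_7,v_9] = [v_7,v_9] − [v_0,v_9] + [v_0,v_7],
  ∂[v_5,v_7,v_9] = [v_7,v_9] − [v_5,v_9] + [v_5,v_7].
The 16×5 boundary matrix has rank 5 and Smith normal form diag(1,1,1,1,1).

Computing H_k = (kernel of ∂_k) / (image of ∂_{k+1}):

  H_0: rank C_0 − rank ∂_1 = 10 − 8 = 2, and the invariant factors of ∂_1 are all 1, so H_0 ≅ Z^2.
  H_1: rank ker ∂_1 − rank ∂_2 = (16 − 8) − 5 = 3, and the invariant factors of ∂_2 are all 1, so H_1 ≅ Z^3.
  H_2: rank ker ∂_2 − rank ∂_3 = (5 − 5) − 0 = 0, and there is no ∂_3, so H_2 ≅ 0.

As a check, the Euler characteristic is 10 − 16 + 5 = -1, which agrees with 2 − 3 + 0 = -1.
(K is a triangulation of the disjoint union of a wedge of 2 circles and the Möbius band.)

H_0 ≅ Z^2,  H_1 ≅ Z^3,  H_2 = 0.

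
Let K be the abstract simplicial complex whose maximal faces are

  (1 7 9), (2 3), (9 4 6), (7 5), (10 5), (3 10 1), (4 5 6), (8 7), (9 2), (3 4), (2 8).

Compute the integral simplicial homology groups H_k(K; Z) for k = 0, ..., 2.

We work with the vertex ordering 1 < 2 < 3 < 4 < 5 < 6 < 7 < 8 < 9 < 10. The simplices of K, each written with vertices in increasing order, are:

  0-simplices (10): [1], [2], [3], [4], [5], [6], [7], [8], [9], [10]
  1-simplices (18): [1,3], [1,7], [1,9], [1,10], [2,3], [2,8], [2,9], [3,4], [3,10], [4,5], [4,6], [4,9], [5,6], [5,7], [5,10], [6,9], [7,8], [7,9]
  2-simplices (4): [1,3,10], [1,7,9], [4,5,6], [4,6,9]

giving chain groups C_0 ≅ Z^10, C_1 ≅ Z^18, C_2 ≅ Z^4.

∂_1: C_1 → C_0 sends each edge [p,q] (with p < q) to q − p.
The 10×18 boundary matrix has rank 9 and Smith normal form diag(1,1,1,1,1,1,1,1,1).

∂_2: C_2 → C_1 maps a triangle to the signed sum of its edges. For instance
  ∂[1,7,9] = [7,9] − [1,9] + [1,7],
  ∂[4,6,9] = [6,9] − [4,9] + [4,6].
The 18×4 boundary matrix has rank 4 and Smith normal form diag(1,1,1,1).

Now H_k = ker ∂_k / im ∂_{k+1}, so:

  H_0: rank C_0 − rank ∂_1 = 10 − 9 = 1, and the invariant factors of ∂_1 are all 1, so H_0 = Z.
  H_1: rank ker ∂_1 − rank ∂_2 = (18 − 9) − 4 = 5, and the invariant factors of ∂_2 are all 1, so H_1 = Z^5.
  H_2: rank ker ∂_2 − rank ∂_3 = (4 − 4) − 0 = 0, and there is no ∂_3, so H_2 = 0.

H_0 ≅ Z,  H_1 ≅ Z^5,  H_2 = 0.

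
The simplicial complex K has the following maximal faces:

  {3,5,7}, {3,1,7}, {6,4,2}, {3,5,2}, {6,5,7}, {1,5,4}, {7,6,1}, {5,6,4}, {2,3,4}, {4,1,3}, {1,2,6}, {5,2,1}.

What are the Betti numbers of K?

We work with the vertex ordering 1 < 2 < 3 < 4 < 5 < 6 < 7. The simplices of K, each written with vertices in increasing order, are:

  0-simplices (7): [1], [2], [3], [4], [5], [6], [7]
  1-simplices (18): [1,2], [1,3], [1,4], [1,5], [1,6], [1,7], [2,3], [2,4], [2,5], [2,6], [3,4], [3,5], [3,7], [4,5], [4,6], [5,6], [5,7], [6,7]
  2-simplices (12): [1,2,5], [1,2,6], [1,3,4], [1,3,7], [1,4,5], [1,6,7], [2,3,4], [2,3,5], [2,4,6], [3,5,7], [4,5,6], [5,6,7]

Hence C_0 ≅ Z^7, C_1 ≅ Z^18, C_2 ≅ Z^12.

Boundary ∂_1: C_1 → C_0 maps an edge to its endpoints' difference, ∂[p,q] = q − p. For instance
  ∂[4,6] = [6] − [4].
As a 7×18 matrix over Z this has rank 6, with invariant factors (1,1,1,1,1,1).

∂_2: C_2 → C_1 maps a triangle to the signed sum of its edges. For instance
  ∂[2,3,4] = [3,4] − [2,4] + [2,3],
  ∂[1,3,4] = [3,4] − [1,4] + [1,3].
This gives a 18×12 integer matrix of rank 12; reducing to Smith normal form yields diagonal entries (1,1,1,1,1,1,1,1,1,1,1,2).

Reading off H_k = ker ∂_k / im ∂_{k+1}:

  H_0: rank C_0 − rank ∂_1 = 7 − 6 = 1, and the invariant factors of ∂_1 are all 1, so H_0 ≅ Z.
  H_1: rank ker ∂_1 − rank ∂_2 = (18 − 6) − 12 = 0, and ∂_2 has invariant factor 2 > 1, so H_1 ≅ Z/2.
  H_2: rank ker ∂_2 − rank ∂_3 = (12 − 12) − 0 = 0, and there is no ∂_3, so H_2 ≅ 0.

Hence the Betti numbers are b_0 = 1, b_1 = 0, b_2 = 0.

b_0 = 1, b_1 = 0, b_2 = 0.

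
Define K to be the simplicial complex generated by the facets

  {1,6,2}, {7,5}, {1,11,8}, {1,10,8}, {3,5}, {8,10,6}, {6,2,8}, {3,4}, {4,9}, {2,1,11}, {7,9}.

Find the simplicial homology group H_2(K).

Fix the vertex order 1 < 2 < 3 < 4 < 5 < 6 < 7 < 8 < 9 < 10 < 11 and write every simplex with vertices in increasing order. Then dim K = 2 and the simplices of K are:

  0-simplices (11): [1], [2], [3], [4], [5], [6], [7], [8], [9], [10], [11]
  1-simplices (17): [1,2], [1,6], [1,8], [1,10], [1,11], [2,6], [2,8], [2,11], [3,4], [3,5], [4,9], [5,7], [6,8], [6,10], [7,9], [8,10], [8,11]
  2-simplices (6): [1,2,6], [1,2,11], [1,8,10], [1,8,11], [2,6,8], [6,8,10]

giving chain groups C_0 ≅ Z^11, C_1 ≅ Z^17, C_2 ≅ Z^6.

Boundary ∂_1: C_1 → C_0 sends each edge [p,q] (with p < q) to q − p. For instance
  ∂[6,8] = [8] − [6].
This gives a 11×17 integer matrix of rank 9; reducing to Smith normal form yields diagonal entries (1,1,1,1,1,1,1,1,1).

Boundary ∂_2: C_2 → C_1 acts by ∂[p,q,r] = [q,r] − [p,r] + [p,q]. For instance
  ∂[1,2,6] = [2,6] − [1,6] + [1,2],
  ∂[1,8,11] = [8,11] − [1,11] + [1,8].
This gives a 17×6 integer matrix of rank 6; reducing to Smith normal form yields diagonal entries (1,1,1,1,1,1).

Now H_k = ker ∂_k / im ∂_{k+1}, so:

  H_2: rank ker ∂_2 − rank ∂_3 = (6 − 6) − 0 = 0, and there is no ∂_3, so H_2 ≅ 0.

H_2 = 0.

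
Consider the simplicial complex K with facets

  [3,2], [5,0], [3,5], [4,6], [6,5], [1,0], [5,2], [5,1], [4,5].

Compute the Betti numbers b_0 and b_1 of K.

b_0 = 1, b_1 = 3.

Order the vertices as 0 < 1 < 2 < 3 < 4 < 5 < 6. Listing each simplex with vertices in this order, K has dimension 1 with simplices:

  0-simplices (7): [0], [1], [2], [3], [4], [5], [6]
  1-simplices (9): [0,1], [0,5], [1,5], [2,3], [2,5], [3,5], [4,5], [4,6], [5,6]

so the chain groups are C_0 ≅ Z^7, C_1 ≅ Z^9.

∂_1: C_1 → C_0 maps an edge to its endpoints' difference, ∂[p,q] = q − p.
The 7×9 boundary matrix has rank 6 and Smith normal form diag(1,1,1,1,1,1).

Reading off H_k = ker ∂_k / im ∂_{k+1}:

  H_0: rank C_0 − rank ∂_1 = 7 − 6 = 1, and the invariant factors of ∂_1 are all 1, so H_0 ≅ Z.
  H_1: rank ker ∂_1 − rank ∂_2 = (9 − 6) − 0 = 3, and there is no ∂_2, so H_1 ≅ Z^3.

Hence the Betti numbers are b_0 = 1, b_1 = 3.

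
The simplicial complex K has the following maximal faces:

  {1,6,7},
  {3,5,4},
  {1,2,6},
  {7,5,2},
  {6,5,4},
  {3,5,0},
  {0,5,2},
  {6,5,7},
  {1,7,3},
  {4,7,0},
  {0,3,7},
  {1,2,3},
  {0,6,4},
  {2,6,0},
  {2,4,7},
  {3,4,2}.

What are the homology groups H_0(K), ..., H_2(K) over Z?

H_0 = Z,  H_1 = Z^2,  H_2 = Z.

Order the vertices as 0 < 1 < 2 < 3 < 4 < 5 < 6 < 7. Listing each simplex with vertices in this order, K has dimension 2 with simplices:

  0-simplices (8): [0], [1], [2], [3], [4], [5], [6], [7]
  1-simplices (24): (24 of them)
  2-simplices (16): [0,2,5], [0,2,6], [0,3,5], [0,3,7], [0,4,6], [0,4,7], [1,2,3], [1,2,6], [1,3,7], [1,6,7], [2,3,4], [2,4,7], [2,5,7], [3,4,5], [4,5,6], [5,6,7]

Hence C_0 ≅ Z^8, C_1 ≅ Z^24, C_2 ≅ Z^16.

∂_1: C_1 → C_0 maps an edge to its endpoints' difference, ∂[p,q] = q − p.
This gives a 8×24 integer matrix of rank 7; reducing to Smith normal form yields diagonal entries (1,1,1,1,1,1,1).

Boundary ∂_2: C_2 → C_1 maps a triangle to the signed sum of its edges. For instance
  ∂[5,6,7] = [6,7] − [5,7] + [5,6],
  ∂[1,2,3] = [2,3] − [1,3] + [1,2].
The 24×16 boundary matrix has rank 15 and Smith normal form diag(1,1,1,1,1,1,1,1,1,1,1,1,1,1,1).

From H_k ≅ ker(∂_k) / im(∂_{k+1}) we obtain:

  H_0: rank C_0 − rank ∂_1 = 8 − 7 = 1, and the invariant factors of ∂_1 are all 1, so H_0 ≅ Z.
  H_1: rank ker ∂_1 − rank ∂_2 = (24 − 7) − 15 = 2, and the invariant factors of ∂_2 are all 1, so H_1 ≅ Z^2.
  H_2: rank ker ∂_2 − rank ∂_3 = (16 − 15) − 0 = 1, and there is no ∂_3, so H_2 ≅ Z.

(K is a triangulation of the torus T^2.)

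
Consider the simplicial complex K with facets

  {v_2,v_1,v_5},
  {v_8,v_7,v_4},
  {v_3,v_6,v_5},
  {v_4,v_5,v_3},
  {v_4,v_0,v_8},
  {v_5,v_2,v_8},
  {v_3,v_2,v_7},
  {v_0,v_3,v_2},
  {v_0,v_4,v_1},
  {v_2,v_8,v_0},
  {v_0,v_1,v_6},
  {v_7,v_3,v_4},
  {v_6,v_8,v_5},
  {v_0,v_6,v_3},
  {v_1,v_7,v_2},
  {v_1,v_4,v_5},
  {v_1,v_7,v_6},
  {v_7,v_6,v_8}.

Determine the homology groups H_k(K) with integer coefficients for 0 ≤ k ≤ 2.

H_0 ≅ Z,  H_1 ≅ Z^2,  H_2 ≅ Z.

Order the vertices as v_0 < v_1 < v_2 < v_3 < v_4 < v_5 < v_6 < v_7 < v_8. Listing each simplex with vertices in this order, K has dimension 2 with simplices:

  0-simplices (9): [v_0], [v_1], [v_2], [v_3], [v_4], [v_5], [v_6], [v_7], [v_8]
  1-simplices (27): (27 of them)
  2-simplices (18): (18 of them)

so the chain groups are C_0 ≅ Z^9, C_1 ≅ Z^27, C_2 ≅ Z^18.

Boundary ∂_1: C_1 → C_0 is given by ∂[p,q] = [q] − [p]. For instance
  ∂[v_0,v_8] = [v_8] − [v_0].
The 9×27 boundary matrix has rank 8 and Smith normal form diag(1,1,1,1,1,1,1,1).

Boundary ∂_2: C_2 → C_1 sends each 2-simplex [p,q,r] to [q,r] − [p,r] + [p,q]. For instance
  ∂[v_0,v_2,v_8] = [v_2,v_8] − [v_0,v_8] + [v_0,v_2],
  ∂[v_5,v_6,v_8] = [v_6,v_8] − [v_5,v_8] + [v_5,v_6].
The resulting 27×18 matrix has rank 17, and its Smith normal form has invariant factors (1,1,1,1,1,1,1,1,1,1,1,1,1,1,1,1,1).

Reading off H_k = ker ∂_k / im ∂_{k+1}:

  H_0: rank C_0 − rank ∂_1 = 9 − 8 = 1, and the invariant factors of ∂_1 are all 1, so H_0 = Z.
  H_1: rank ker ∂_1 − rank ∂_2 = (27 − 8) − 17 = 2, and the invariant factors of ∂_2 are all 1, so H_1 = Z^2.
  H_2: rank ker ∂_2 − rank ∂_3 = (18 − 17) − 0 = 1, and there is no ∂_3, so H_2 = Z.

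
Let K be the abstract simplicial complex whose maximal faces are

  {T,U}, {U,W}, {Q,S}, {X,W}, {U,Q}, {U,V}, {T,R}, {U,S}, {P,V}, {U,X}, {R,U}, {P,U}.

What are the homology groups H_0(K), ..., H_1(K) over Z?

Order the vertices as P < Q < R < S < T < U < V < W < X. Listing each simplex with vertices in this order, K has dimension 1 with simplices:

  0-simplices (9): P, Q, R, S, T, U, V, W, X
  1-simplices (12): PU, PV, QS, QU, RT, RU, SU, TU, UV, UW, UX, WX

Hence C_0 ≅ Z^9, C_1 ≅ Z^12.

Boundary ∂_1: C_1 → C_0 sends each edge [p,q] (with p < q) to q − p. For instance
  ∂PV = V − P.
The resulting 9×12 matrix has rank 8, and its Smith normal form has invariant factors (1,1,1,1,1,1,1,1).

From H_k ≅ ker(∂_k) / im(∂_{k+1}) we obtain:

  H_0: rank C_0 − rank ∂_1 = 9 − 8 = 1, and the invariant factors of ∂_1 are all 1, so H_0 ≅ Z.
  H_1: rank ker ∂_1 − rank ∂_2 = (12 − 8) − 0 = 4, and there is no ∂_2, so H_1 ≅ Z^4.

(K is a triangulation of a wedge of 4 circles.)

H_0 = Z,  H_1 = Z^4.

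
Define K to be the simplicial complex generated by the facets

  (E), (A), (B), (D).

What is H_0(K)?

Order the vertices as A < B < D < E. Listing each simplex with vertices in this order, K has dimension 0 with simplices:

  0-simplices (4): A, B, D, E

giving chain groups C_0 ≅ Z^4.

Now H_k = ker ∂_k / im ∂_{k+1}, so:

  H_0: rank C_0 − rank ∂_1 = 4 − 0 = 4, and there is no ∂_1, so H_0 ≅ Z^4.

H_0 = Z^4.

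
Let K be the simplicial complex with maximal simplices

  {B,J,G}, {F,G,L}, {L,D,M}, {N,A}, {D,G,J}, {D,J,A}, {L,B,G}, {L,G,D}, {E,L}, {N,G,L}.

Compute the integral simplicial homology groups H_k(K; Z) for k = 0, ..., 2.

H_0 ≅ Z,  H_1 ≅ Z,  H_2 = 0.

Order the vertices as A < B < D < E < F < G < J < L < M < N. Listing each simplex with vertices in this order, K has dimension 2 with simplices:

  0-simplices (10): A, B, D, E, F, G, J, L, M, N
  1-simplices (18): AD, AJ, AN, BG, BJ, BL, DG, DJ, DL, DM, EL, FG, FL, GJ, GL, GN, LM, LN
  2-simplices (8): ADJ, BGJ, BGL, DGJ, DGL, DLM, FGL, GLN

so the chain groups are C_0 ≅ Z^10, C_1 ≅ Z^18, C_2 ≅ Z^8.

The boundary map ∂_1: C_1 → C_0 maps an edge to its endpoints' difference, ∂[p,q] = q − p.
This gives a 10×18 integer matrix of rank 9; reducing to Smith normal form yields diagonal entries (1,1,1,1,1,1,1,1,1).

Boundary ∂_2: C_2 → C_1 acts by ∂[p,q,r] = [q,r] − [p,r] + [p,q]. For instance
  ∂BGL = GL − BL + BG,
  ∂DGL = GL − DL + DG.
The resulting 18×8 matrix has rank 8, and its Smith normal form has invariant factors (1,1,1,1,1,1,1,1).

Computing H_k = (kernel of ∂_k) / (image of ∂_{k+1}):

  H_0: rank C_0 − rank ∂_1 = 10 − 9 = 1, and the invariant factors of ∂_1 are all 1, so H_0 = Z.
  H_1: rank ker ∂_1 − rank ∂_2 = (18 − 9) − 8 = 1, and the invariant factors of ∂_2 are all 1, so H_1 = Z.
  H_2: rank ker ∂_2 − rank ∂_3 = (8 − 8) − 0 = 0, and there is no ∂_3, so H_2 = 0.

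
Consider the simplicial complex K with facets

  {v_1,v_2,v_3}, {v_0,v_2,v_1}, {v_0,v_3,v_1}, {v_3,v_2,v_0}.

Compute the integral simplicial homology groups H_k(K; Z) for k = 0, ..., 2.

K has 4 vertices, 6 edges, 4 triangles.
rank ∂_0 = 0, rank ∂_1 = 3 ⇒ b_0 = 4 − 0 − 3 = 1; all invariant factors of ∂_1 are 1 so no torsion. So H_0 ≅ Z.
rank ∂_1 = 3, rank ∂_2 = 3 ⇒ b_1 = 6 − 3 − 3 = 0; all invariant factors of ∂_2 are 1 so no torsion. So H_1 ≅ 0.
rank ∂_2 = 3, rank ∂_3 = 0 ⇒ b_2 = 4 − 3 − 0 = 1. So H_2 ≅ Z.

H_0 = Z,  H_1 = 0,  H_2 = Z.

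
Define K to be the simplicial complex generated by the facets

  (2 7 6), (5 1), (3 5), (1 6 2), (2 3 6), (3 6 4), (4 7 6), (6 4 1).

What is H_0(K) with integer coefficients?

H_0 ≅ Z.

We work with the vertex ordering 1 < 2 < 3 < 4 < 5 < 6 < 7. The simplices of K, each written with vertices in increasing order, are:

  0-simplices (7): [1], [2], [3], [4], [5], [6], [7]
  1-simplices (13): [1,2], [1,4], [1,5], [1,6], [2,3], [2,6], [2,7], [3,4], [3,5], [3,6], [4,6], [4,7], [6,7]
  2-simplices (6): [1,2,6], [1,4,6], [2,3,6], [2,6,7], [3,4,6], [4,6,7]

giving chain groups C_0 ≅ Z^7, C_1 ≅ Z^13, C_2 ≅ Z^6.

Boundary ∂_1: C_1 → C_0 maps an edge to its endpoints' difference, ∂[p,q] = q − p. For instance
  ∂[3,6] = [6] − [3].
As a 7×13 matrix over Z this has rank 6, with invariant factors (1,1,1,1,1,1).

Boundary ∂_2: C_2 → C_1 maps a triangle to the signed sum of its edges. For instance
  ∂[2,3,6] = [3,6] − [2,6] + [2,3],
  ∂[4,6,7] = [6,7] − [4,7] + [4,6].
The resulting 13×6 matrix has rank 6, and its Smith normal form has invariant factors (1,1,1,1,1,1).

Now H_k = ker ∂_k / im ∂_{k+1}, so:

  H_0: rank C_0 − rank ∂_1 = 7 − 6 = 1, and the invariant factors of ∂_1 are all 1, so H_0 ≅ Z.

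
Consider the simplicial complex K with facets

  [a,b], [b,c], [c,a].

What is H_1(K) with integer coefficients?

We work with the vertex ordering a < b < c. The simplices of K, each written with vertices in increasing order, are:

  0-simplices (3): a, b, c
  1-simplices (3): ab, ac, bc

giving chain groups C_0 ≅ Z^3, C_1 ≅ Z^3.

∂_1: C_1 → C_0 is given by ∂[p,q] = [q] − [p].
This gives a 3×3 integer matrix of rank 2; reducing to Smith normal form yields diagonal entries (1,1).

Now H_k = ker ∂_k / im ∂_{k+1}, so:

  H_1: rank ker ∂_1 − rank ∂_2 = (3 − 2) − 0 = 1, and there is no ∂_2, so H_1 = Z.

H_1 ≅ Z.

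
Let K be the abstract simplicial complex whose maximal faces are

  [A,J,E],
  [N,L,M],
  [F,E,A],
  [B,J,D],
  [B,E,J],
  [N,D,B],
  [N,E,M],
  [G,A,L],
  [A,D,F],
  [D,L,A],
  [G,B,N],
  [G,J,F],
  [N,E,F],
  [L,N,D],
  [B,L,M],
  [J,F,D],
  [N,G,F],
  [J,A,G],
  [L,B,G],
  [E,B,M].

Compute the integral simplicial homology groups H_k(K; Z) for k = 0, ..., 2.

H_0 ≅ Z,  H_1 ≅ Z ⊕ Z/2,  H_2 = 0.

We work with the vertex ordering A < B < D < E < F < G < J < L < M < N. The simplices of K, each written with vertices in increasing order, are:

  0-simplices (10): A, B, D, E, F, G, J, L, M, N
  1-simplices (30): AD, AE, AF, AG, AJ, AL, BD, BE, BG, BJ, BL, BM, BN, DF, DJ, DL, DN, EF, EJ, EM, EN, FG, FJ, FN, GJ, GL, GN, LM, LN, MN
  2-simplices (20): ADF, ADL, AEF, AEJ, AGJ, AGL, BDJ, BDN, BEJ, BEM, BGL, BGN, BLM, DFJ, DLN, EFN, EMN, FGJ, FGN, LMN

so the chain groups are C_0 ≅ Z^10, C_1 ≅ Z^30, C_2 ≅ Z^20.

∂_1: C_1 → C_0 is given by ∂[p,q] = [q] − [p].
The 10×30 boundary matrix has rank 9 and Smith normal form diag(1,1,1,1,1,1,1,1,1).

The boundary map ∂_2: C_2 → C_1 maps a triangle to the signed sum of its edges. For instance
  ∂EMN = MN − EN + EM,
  ∂AGL = GL − AL + AG.
The resulting 30×20 matrix has rank 20, and its Smith normal form has invariant factors (1,1,1,1,1,1,1,1,1,1,1,1,1,1,1,1,1,1,1,2).

Now H_k = ker ∂_k / im ∂_{k+1}, so:

  H_0: rank C_0 − rank ∂_1 = 10 − 9 = 1, and the invariant factors of ∂_1 are all 1, so H_0 ≅ Z.
  H_1: rank ker ∂_1 − rank ∂_2 = (30 − 9) − 20 = 1, and ∂_2 has invariant factor 2 > 1, so H_1 ≅ Z ⊕ Z/2.
  H_2: rank ker ∂_2 − rank ∂_3 = (20 − 20) − 0 = 0, and there is no ∂_3, so H_2 ≅ 0.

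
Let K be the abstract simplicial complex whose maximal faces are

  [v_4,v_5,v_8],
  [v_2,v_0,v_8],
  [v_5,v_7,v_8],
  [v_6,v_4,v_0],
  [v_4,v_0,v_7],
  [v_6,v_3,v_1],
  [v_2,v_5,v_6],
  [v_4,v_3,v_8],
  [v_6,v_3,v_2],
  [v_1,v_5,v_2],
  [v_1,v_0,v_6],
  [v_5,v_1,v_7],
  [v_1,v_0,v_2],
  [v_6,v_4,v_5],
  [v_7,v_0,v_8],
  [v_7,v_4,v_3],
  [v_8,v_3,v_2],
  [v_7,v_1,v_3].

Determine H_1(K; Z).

K has 9 vertices, 27 edges, 18 triangles.
rank ∂_1 = 8, rank ∂_2 = 18 ⇒ b_1 = 27 − 8 − 18 = 1; ∂_2 has invariant factor(s) [2] giving torsion. So H_1 ≅ Z ⊕ Z/2.

H_1 ≅ Z ⊕ Z/2.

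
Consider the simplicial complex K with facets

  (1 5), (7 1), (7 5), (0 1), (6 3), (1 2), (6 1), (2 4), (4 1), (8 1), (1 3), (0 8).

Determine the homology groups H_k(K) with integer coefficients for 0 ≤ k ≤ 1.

H_0 = Z,  H_1 = Z^4.

We work with the vertex ordering 0 < 1 < 2 < 3 < 4 < 5 < 6 < 7 < 8. The simplices of K, each written with vertices in increasing order, are:

  0-simplices (9): [0], [1], [2], [3], [4], [5], [6], [7], [8]
  1-simplices (12): [0,1], [0,8], [1,2], [1,3], [1,4], [1,5], [1,6], [1,7], [1,8], [2,4], [3,6], [5,7]

so the chain groups are C_0 ≅ Z^9, C_1 ≅ Z^12.

Boundary ∂_1: C_1 → C_0 is given by ∂[p,q] = [q] − [p]. For instance
  ∂[5,7] = [7] − [5].
The resulting 9×12 matrix has rank 8, and its Smith normal form has invariant factors (1,1,1,1,1,1,1,1).

Now H_k = ker ∂_k / im ∂_{k+1}, so:

  H_0: rank C_0 − rank ∂_1 = 9 − 8 = 1, and the invariant factors of ∂_1 are all 1, so H_0 = Z.
  H_1: rank ker ∂_1 − rank ∂_2 = (12 − 8) − 0 = 4, and there is no ∂_2, so H_1 = Z^4.

(K is a triangulation of a wedge of 4 circles.)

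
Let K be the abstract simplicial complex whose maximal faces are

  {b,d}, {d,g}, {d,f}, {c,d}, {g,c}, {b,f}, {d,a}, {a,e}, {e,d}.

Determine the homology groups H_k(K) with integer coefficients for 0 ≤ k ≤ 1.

K has 7 vertices, 9 edges.
rank ∂_0 = 0, rank ∂_1 = 6 ⇒ b_0 = 7 − 0 − 6 = 1; all invariant factors of ∂_1 are 1 so no torsion. So H_0 = Z.
rank ∂_1 = 6, rank ∂_2 = 0 ⇒ b_1 = 9 − 6 − 0 = 3. So H_1 = Z^3.

H_0 = Z,  H_1 = Z^3.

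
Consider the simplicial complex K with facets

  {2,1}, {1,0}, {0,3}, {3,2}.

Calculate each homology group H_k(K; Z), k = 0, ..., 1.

H_0 = Z,  H_1 = Z.

We work with the vertex ordering 0 < 1 < 2 < 3. The simplices of K, each written with vertices in increasing order, are:

  0-simplices (4): [0], [1], [2], [3]
  1-simplices (4): [0,1], [0,3], [1,2], [2,3]

Hence C_0 ≅ Z^4, C_1 ≅ Z^4.

∂_1: C_1 → C_0 is given by ∂[p,q] = [q] − [p]. For instance
  ∂[0,3] = [3] − [0].
The resulting 4×4 matrix has rank 3, and its Smith normal form has invariant factors (1,1,1).

Reading off H_k = ker ∂_k / im ∂_{k+1}:

  H_0: rank C_0 − rank ∂_1 = 4 − 3 = 1, and the invariant factors of ∂_1 are all 1, so H_0 = Z.
  H_1: rank ker ∂_1 − rank ∂_2 = (4 − 3) − 0 = 1, and there is no ∂_2, so H_1 = Z.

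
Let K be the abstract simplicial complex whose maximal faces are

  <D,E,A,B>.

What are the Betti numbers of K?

We work with the vertex ordering A < B < D < E. The simplices of K, each written with vertices in increasing order, are:

  0-simplices (4): A, B, D, E
  1-simplices (6): AB, AD, AE, BD, BE, DE
  2-simplices (4): ABD, ABE, ADE, BDE
  3-simplices (1): ABDE

giving chain groups C_0 ≅ Z^4, C_1 ≅ Z^6, C_2 ≅ Z^4, C_3 ≅ Z^1.

Boundary ∂_1: C_1 → C_0 is given by ∂[p,q] = [q] − [p]. For instance
  ∂AE = E − A.
As a 4×6 matrix over Z this has rank 3, with invariant factors (1,1,1).

The boundary map ∂_2: C_2 → C_1 maps a triangle to the signed sum of its edges. For instance
  ∂BDE = DE − BE + BD,
  ∂ABD = BD − AD + AB.
The 6×4 boundary matrix has rank 3 and Smith normal form diag(1,1,1).

The boundary map ∂_3: C_3 → C_2 sends each 3-simplex σ to the alternating sum Σ_i (−1)^i (σ with its i-th vertex removed). For instance
  ∂ABDE = BDE − ADE + ABE − ABD.
This gives a 4×1 integer matrix of rank 1; reducing to Smith normal form yields diagonal entries (1).

Reading off H_k = ker ∂_k / im ∂_{k+1}:

  H_0: rank C_0 − rank ∂_1 = 4 − 3 = 1, and the invariant factors of ∂_1 are all 1, so H_0 = Z.
  H_1: rank ker ∂_1 − rank ∂_2 = (6 − 3) − 3 = 0, and the invariant factors of ∂_2 are all 1, so H_1 = 0.
  H_2: rank ker ∂_2 − rank ∂_3 = (4 − 3) − 1 = 0, and the invariant factors of ∂_3 are all 1, so H_2 = 0.
  H_3: rank ker ∂_3 − rank ∂_4 = (1 − 1) − 0 = 0, and there is no ∂_4, so H_3 = 0.

(K is a triangulation of the 3-simplex.)

Hence the Betti numbers are b_0 = 1, b_1 = 0, b_2 = 0, b_3 = 0.

b_0 = 1, b_1 = 0, b_2 = 0, b_3 = 0.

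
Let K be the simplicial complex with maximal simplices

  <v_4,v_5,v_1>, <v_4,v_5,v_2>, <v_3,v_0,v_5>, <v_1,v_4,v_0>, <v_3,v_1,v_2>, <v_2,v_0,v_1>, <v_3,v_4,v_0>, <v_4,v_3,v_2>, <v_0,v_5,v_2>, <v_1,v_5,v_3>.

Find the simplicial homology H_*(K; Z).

H_0 ≅ Z,  H_1 ≅ Z/2,  H_2 = 0.

Fix the vertex order v_0 < v_1 < v_2 < v_3 < v_4 < v_5 and write every simplex with vertices in increasing order. Then dim K = 2 and the simplices of K are:

  0-simplices (6): [v_0], [v_1], [v_2], [v_3], [v_4], [v_5]
  1-simplices (15): (15 of them)
  2-simplices (10): [v_0,v_1,v_2], [v_0,v_1,v_4], [v_0,v_2,v_5], [v_0,v_3,v_4], [v_0,v_3,v_5], [v_1,v_2,v_3], [v_1,v_3,v_5], [v_1,v_4,v_5], [v_2,v_3,v_4], [v_2,v_4,v_5]

giving chain groups C_0 ≅ Z^6, C_1 ≅ Z^15, C_2 ≅ Z^10.

The boundary map ∂_1: C_1 → C_0 maps an edge to its endpoints' difference, ∂[p,q] = q − p.
As a 6×15 matrix over Z this has rank 5, with invariant factors (1,1,1,1,1).

Boundary ∂_2: C_2 → C_1 maps a triangle to the signed sum of its edges. For instance
  ∂[v_0,v_1,v_4] = [v_1,v_4] − [v_0,v_4] + [v_0,v_1],
  ∂[v_0,v_1,v_2] = [v_1,v_2] − [v_0,v_2] + [v_0,v_1].
The resulting 15×10 matrix has rank 10, and its Smith normal form has invariant factors (1,1,1,1,1,1,1,1,1,2).

Computing H_k = (kernel of ∂_k) / (image of ∂_{k+1}):

  H_0: rank C_0 − rank ∂_1 = 6 − 5 = 1, and the invariant factors of ∂_1 are all 1, so H_0 = Z.
  H_1: rank ker ∂_1 − rank ∂_2 = (15 − 5) − 10 = 0, and ∂_2 has invariant factor 2 > 1, so H_1 = Z/2.
  H_2: rank ker ∂_2 − rank ∂_3 = (10 − 10) − 0 = 0, and there is no ∂_3, so H_2 = 0.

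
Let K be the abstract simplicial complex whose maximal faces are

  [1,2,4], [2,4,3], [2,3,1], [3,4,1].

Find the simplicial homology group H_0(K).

K has 4 vertices, 6 edges, 4 triangles.
rank ∂_0 = 0, rank ∂_1 = 3 ⇒ b_0 = 4 − 0 − 3 = 1; all invariant factors of ∂_1 are 1 so no torsion. So H_0 ≅ Z.

H_0 = Z.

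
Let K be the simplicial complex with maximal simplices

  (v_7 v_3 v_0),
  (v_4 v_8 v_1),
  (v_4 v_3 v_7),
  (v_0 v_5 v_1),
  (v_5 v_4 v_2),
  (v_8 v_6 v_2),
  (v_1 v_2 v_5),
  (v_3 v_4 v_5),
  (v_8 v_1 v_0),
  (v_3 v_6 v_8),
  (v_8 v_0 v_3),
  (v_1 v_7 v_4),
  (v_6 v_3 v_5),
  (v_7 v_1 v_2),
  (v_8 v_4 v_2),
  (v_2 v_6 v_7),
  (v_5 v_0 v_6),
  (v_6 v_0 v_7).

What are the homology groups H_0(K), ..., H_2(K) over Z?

Order the vertices as v_0 < v_1 < v_2 < v_3 < v_4 < v_5 < v_6 < v_7 < v_8. Listing each simplex with vertices in this order, K has dimension 2 with simplices:

  0-simplices (9): [v_0], [v_1], [v_2], [v_3], [v_4], [v_5], [v_6], [v_7], [v_8]
  1-simplices (27): (27 of them)
  2-simplices (18): (18 of them)

giving chain groups C_0 ≅ Z^9, C_1 ≅ Z^27, C_2 ≅ Z^18.

Boundary ∂_1: C_1 → C_0 maps an edge to its endpoints' difference, ∂[p,q] = q − p.
The 9×27 boundary matrix has rank 8 and Smith normal form diag(1,1,1,1,1,1,1,1).

The boundary map ∂_2: C_2 → C_1 maps a triangle to the signed sum of its edges. For instance
  ∂[v_0,v_1,v_5] = [v_1,v_5] − [v_0,v_5] + [v_0,v_1],
  ∂[v_2,v_4,v_8] = [v_4,v_8] − [v_2,v_8] + [v_2,v_4].
The resulting 27×18 matrix has rank 18, and its Smith normal form has invariant factors (1,1,1,1,1,1,1,1,1,1,1,1,1,1,1,1,1,2).

Computing H_k = (kernel of ∂_k) / (image of ∂_{k+1}):

  H_0: rank C_0 − rank ∂_1 = 9 − 8 = 1, and the invariant factors of ∂_1 are all 1, so H_0 = Z.
  H_1: rank ker ∂_1 − rank ∂_2 = (27 − 8) − 18 = 1, and ∂_2 has invariant factor 2 > 1, so H_1 = Z ⊕ Z/2.
  H_2: rank ker ∂_2 − rank ∂_3 = (18 − 18) − 0 = 0, and there is no ∂_3, so H_2 = 0.

(K is a triangulation of the Klein bottle.)

H_0 ≅ Z,  H_1 ≅ Z ⊕ Z/2,  H_2 = 0.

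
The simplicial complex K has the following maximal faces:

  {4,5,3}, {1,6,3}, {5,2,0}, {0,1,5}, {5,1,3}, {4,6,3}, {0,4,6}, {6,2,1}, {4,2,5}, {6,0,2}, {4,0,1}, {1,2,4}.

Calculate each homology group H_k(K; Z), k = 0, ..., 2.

H_0 = Z,  H_1 = Z/2Z,  H_2 = 0.

Fix the vertex order 0 < 1 < 2 < 3 < 4 < 5 < 6 and write every simplex with vertices in increasing order. Then dim K = 2 and the simplices of K are:

  0-simplices (7): [0], [1], [2], [3], [4], [5], [6]
  1-simplices (18): [0,1], [0,2], [0,4], [0,5], [0,6], [1,2], [1,3], [1,4], [1,5], [1,6], [2,4], [2,5], [2,6], [3,4], [3,5], [3,6], [4,5], [4,6]
  2-simplices (12): [0,1,4], [0,1,5], [0,2,5], [0,2,6], [0,4,6], [1,2,4], [1,2,6], [1,3,5], [1,3,6], [2,4,5], [3,4,5], [3,4,6]

so the chain groups are C_0 ≅ Z^7, C_1 ≅ Z^18, C_2 ≅ Z^12.

The boundary map ∂_1: C_1 → C_0 sends each edge [p,q] (with p < q) to q − p.
This gives a 7×18 integer matrix of rank 6; reducing to Smith normal form yields diagonal entries (1,1,1,1,1,1).

The boundary map ∂_2: C_2 → C_1 acts by ∂[p,q,r] = [q,r] − [p,r] + [p,q]. For instance
  ∂[3,4,5] = [4,5] − [3,5] + [3,4],
  ∂[3,4,6] = [4,6] − [3,6] + [3,4].
The 18×12 boundary matrix has rank 12 and Smith normal form diag(1,1,1,1,1,1,1,1,1,1,1,2).

Now H_k = ker ∂_k / im ∂_{k+1}, so:

  H_0: rank C_0 − rank ∂_1 = 7 − 6 = 1, and the invariant factors of ∂_1 are all 1, so H_0 = Z.
  H_1: rank ker ∂_1 − rank ∂_2 = (18 − 6) − 12 = 0, and ∂_2 has invariant factor 2 > 1, so H_1 = Z/2Z.
  H_2: rank ker ∂_2 − rank ∂_3 = (12 − 12) − 0 = 0, and there is no ∂_3, so H_2 = 0.

As a check, the Euler characteristic is 7 − 18 + 12 = 1, which agrees with 1 − 0 + 0 = 1.
(K is a triangulation of the real projective plane RP^2.)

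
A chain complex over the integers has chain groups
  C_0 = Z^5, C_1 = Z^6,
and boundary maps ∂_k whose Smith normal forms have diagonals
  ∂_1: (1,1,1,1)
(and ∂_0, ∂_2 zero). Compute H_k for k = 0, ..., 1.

H_0: b_0 = 5 − 0 − 4 = 1; torsion from ∂_1 factors > 1: none. So H_0 ≅ Z.
H_1: b_1 = 6 − 4 − 0 = 2; torsion from ∂_2 factors > 1: none. So H_1 ≅ Z^2.

H_0 ≅ Z,  H_1 ≅ Z^2.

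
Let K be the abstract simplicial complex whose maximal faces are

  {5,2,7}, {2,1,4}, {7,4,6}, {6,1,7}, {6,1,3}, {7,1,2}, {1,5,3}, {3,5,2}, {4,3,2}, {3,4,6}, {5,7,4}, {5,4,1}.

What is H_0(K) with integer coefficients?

H_0 = Z.

K has 7 vertices, 18 edges, 12 triangles.
rank ∂_0 = 0, rank ∂_1 = 6 ⇒ b_0 = 7 − 0 − 6 = 1; all invariant factors of ∂_1 are 1 so no torsion. So H_0 ≅ Z.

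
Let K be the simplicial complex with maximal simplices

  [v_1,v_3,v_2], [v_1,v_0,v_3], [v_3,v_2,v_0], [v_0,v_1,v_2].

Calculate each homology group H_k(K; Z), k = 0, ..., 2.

Fix the vertex order v_0 < v_1 < v_2 < v_3 and write every simplex with vertices in increasing order. Then dim K = 2 and the simplices of K are:

  0-simplices (4): [v_0], [v_1], [v_2], [v_3]
  1-simplices (6): [v_0,v_1], [v_0,v_2], [v_0,v_3], [v_1,v_2], [v_1,v_3], [v_2,v_3]
  2-simplices (4): [v_0,v_1,v_2], [v_0,v_1,v_3], [v_0,v_2,v_3], [v_1,v_2,v_3]

Hence C_0 ≅ Z^4, C_1 ≅ Z^6, C_2 ≅ Z^4.

∂_1: C_1 → C_0 maps an edge to its endpoints' difference, ∂[p,q] = q − p. For instance
  ∂[v_2,v_3] = [v_3] − [v_2].
The resulting 4×6 matrix has rank 3, and its Smith normal form has invariant factors (1,1,1).

∂_2: C_2 → C_1 acts by ∂[p,q,r] = [q,r] − [p,r] + [p,q]. For instance
  ∂[v_0,v_1,v_2] = [v_1,v_2] − [v_0,v_2] + [v_0,v_1],
  ∂[v_1,v_2,v_3] = [v_2,v_3] − [v_1,v_3] + [v_1,v_2].
As a 6×4 matrix over Z this has rank 3, with invariant factors (1,1,1).

Now H_k = ker ∂_k / im ∂_{k+1}, so:

  H_0: rank C_0 − rank ∂_1 = 4 − 3 = 1, and the invariant factors of ∂_1 are all 1, so H_0 ≅ Z.
  H_1: rank ker ∂_1 − rank ∂_2 = (6 − 3) − 3 = 0, and the invariant factors of ∂_2 are all 1, so H_1 ≅ 0.
  H_2: rank ker ∂_2 − rank ∂_3 = (4 − 3) − 0 = 1, and there is no ∂_3, so H_2 ≅ Z.

As a check, the Euler characteristic is 4 − 6 + 4 = 2, which agrees with 1 − 0 + 1 = 2.

H_0 = Z,  H_1 = 0,  H_2 = Z.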